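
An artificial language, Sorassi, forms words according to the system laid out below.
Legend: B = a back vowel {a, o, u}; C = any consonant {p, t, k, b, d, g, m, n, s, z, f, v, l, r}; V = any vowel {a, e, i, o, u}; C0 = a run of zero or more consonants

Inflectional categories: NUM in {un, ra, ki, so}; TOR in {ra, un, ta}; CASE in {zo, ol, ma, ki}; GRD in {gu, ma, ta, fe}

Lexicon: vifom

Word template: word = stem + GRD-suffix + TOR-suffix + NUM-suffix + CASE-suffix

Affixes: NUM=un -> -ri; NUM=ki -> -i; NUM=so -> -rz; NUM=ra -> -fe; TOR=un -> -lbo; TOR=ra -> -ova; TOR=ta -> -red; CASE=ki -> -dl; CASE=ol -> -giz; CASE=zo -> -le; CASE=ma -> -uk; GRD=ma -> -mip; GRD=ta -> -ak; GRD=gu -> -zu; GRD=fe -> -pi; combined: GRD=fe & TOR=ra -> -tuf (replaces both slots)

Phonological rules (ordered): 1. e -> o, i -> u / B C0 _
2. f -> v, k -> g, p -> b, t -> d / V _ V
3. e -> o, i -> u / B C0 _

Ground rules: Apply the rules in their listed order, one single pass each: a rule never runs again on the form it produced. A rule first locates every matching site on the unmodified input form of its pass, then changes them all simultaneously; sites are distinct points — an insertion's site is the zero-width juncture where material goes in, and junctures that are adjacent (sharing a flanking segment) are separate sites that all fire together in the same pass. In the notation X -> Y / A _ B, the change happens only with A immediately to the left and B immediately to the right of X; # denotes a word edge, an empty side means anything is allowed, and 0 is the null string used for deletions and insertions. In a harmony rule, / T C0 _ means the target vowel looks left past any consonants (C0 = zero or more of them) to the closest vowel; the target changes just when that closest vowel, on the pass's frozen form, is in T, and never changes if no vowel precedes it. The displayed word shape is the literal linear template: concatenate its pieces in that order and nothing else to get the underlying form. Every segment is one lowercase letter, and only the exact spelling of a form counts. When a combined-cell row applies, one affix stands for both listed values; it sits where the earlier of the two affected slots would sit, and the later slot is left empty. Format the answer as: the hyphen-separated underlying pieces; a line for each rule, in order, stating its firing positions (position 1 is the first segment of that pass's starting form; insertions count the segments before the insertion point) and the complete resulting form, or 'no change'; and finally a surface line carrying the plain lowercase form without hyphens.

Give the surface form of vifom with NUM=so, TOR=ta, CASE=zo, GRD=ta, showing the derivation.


underlying: vifom-ak-red-rz-le
1. e -> o, i -> u / B C0 _: fires at position(s) 9: vifomakrodrzle
2. f -> v, k -> g, p -> b, t -> d / V _ V: fires at position(s) 3: vivomakrodrzle
3. e -> o, i -> u / B C0 _: fires at position(s) 14: vivomakrodrzlo
surface: vivomakrodrzlo


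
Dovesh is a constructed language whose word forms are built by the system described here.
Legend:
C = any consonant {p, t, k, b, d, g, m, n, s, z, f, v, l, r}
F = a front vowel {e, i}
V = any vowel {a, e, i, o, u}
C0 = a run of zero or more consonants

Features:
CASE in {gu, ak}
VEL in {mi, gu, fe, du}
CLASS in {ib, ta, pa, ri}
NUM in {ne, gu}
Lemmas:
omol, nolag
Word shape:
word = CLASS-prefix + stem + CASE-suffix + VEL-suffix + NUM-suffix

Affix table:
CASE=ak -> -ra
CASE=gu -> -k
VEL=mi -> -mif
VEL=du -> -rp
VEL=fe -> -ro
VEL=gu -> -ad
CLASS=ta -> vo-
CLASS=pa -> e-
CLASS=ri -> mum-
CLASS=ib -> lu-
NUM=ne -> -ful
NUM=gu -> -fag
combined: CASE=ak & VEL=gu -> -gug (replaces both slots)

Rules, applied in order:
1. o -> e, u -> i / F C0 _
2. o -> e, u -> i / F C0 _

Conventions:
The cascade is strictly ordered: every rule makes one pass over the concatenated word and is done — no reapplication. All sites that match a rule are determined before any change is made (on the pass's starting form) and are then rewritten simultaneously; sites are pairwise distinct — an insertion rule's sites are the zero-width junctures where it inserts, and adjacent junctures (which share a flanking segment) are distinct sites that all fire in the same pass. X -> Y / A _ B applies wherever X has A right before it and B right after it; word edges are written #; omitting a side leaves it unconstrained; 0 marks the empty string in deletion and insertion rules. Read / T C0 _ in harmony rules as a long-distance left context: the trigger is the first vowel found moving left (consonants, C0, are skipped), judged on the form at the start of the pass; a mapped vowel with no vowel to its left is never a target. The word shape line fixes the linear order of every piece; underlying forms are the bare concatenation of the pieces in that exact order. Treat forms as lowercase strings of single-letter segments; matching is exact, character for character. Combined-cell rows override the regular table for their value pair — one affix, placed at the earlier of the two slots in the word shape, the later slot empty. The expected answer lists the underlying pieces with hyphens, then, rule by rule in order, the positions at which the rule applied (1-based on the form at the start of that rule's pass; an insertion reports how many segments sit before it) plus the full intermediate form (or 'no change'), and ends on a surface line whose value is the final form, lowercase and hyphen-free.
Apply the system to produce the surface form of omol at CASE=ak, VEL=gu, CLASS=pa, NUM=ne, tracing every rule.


underlying: e-omol-gug-ful
1. o -> e, u -> i / F C0 _: fires at position(s) 2: eemolgugful
2. o -> e, u -> i / F C0 _: fires at position(s) 4: eemelgugful
surface: eemelgugful


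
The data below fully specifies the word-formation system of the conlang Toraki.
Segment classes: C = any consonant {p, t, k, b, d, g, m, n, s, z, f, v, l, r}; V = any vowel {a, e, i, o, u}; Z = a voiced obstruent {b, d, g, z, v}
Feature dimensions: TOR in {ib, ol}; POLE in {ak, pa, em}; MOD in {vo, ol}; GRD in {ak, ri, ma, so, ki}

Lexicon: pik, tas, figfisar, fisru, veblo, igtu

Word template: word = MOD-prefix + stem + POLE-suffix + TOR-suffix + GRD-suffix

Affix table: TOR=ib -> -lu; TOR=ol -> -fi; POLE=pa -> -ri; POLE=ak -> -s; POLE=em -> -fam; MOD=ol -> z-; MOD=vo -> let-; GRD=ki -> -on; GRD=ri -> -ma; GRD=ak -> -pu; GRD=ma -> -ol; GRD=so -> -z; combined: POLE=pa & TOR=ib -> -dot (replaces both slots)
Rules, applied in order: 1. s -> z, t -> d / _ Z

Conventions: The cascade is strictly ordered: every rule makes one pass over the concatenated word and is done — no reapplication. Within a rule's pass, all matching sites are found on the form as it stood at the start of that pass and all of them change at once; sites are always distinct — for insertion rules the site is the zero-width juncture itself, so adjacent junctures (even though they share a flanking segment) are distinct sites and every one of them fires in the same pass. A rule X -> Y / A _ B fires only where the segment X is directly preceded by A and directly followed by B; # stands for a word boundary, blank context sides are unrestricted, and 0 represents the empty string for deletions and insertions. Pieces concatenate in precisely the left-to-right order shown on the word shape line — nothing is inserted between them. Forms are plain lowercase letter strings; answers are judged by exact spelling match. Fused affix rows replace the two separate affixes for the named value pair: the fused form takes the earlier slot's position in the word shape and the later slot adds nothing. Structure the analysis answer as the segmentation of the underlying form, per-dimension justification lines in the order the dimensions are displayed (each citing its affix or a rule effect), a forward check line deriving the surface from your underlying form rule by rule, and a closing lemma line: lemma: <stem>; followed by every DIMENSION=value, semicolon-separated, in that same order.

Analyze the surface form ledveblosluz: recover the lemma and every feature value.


underlying: let-veblo-s-lu-z
TOR=ib - signalled by the affix -lu
POLE=ak - signalled by the affix -s
MOD=vo - signalled by the affix let-
GRD=so - signalled by the affix -z
check: letveblosluz -> ledveblosluz
lemma: veblo; TOR=ib; POLE=ak; MOD=vo; GRD=so


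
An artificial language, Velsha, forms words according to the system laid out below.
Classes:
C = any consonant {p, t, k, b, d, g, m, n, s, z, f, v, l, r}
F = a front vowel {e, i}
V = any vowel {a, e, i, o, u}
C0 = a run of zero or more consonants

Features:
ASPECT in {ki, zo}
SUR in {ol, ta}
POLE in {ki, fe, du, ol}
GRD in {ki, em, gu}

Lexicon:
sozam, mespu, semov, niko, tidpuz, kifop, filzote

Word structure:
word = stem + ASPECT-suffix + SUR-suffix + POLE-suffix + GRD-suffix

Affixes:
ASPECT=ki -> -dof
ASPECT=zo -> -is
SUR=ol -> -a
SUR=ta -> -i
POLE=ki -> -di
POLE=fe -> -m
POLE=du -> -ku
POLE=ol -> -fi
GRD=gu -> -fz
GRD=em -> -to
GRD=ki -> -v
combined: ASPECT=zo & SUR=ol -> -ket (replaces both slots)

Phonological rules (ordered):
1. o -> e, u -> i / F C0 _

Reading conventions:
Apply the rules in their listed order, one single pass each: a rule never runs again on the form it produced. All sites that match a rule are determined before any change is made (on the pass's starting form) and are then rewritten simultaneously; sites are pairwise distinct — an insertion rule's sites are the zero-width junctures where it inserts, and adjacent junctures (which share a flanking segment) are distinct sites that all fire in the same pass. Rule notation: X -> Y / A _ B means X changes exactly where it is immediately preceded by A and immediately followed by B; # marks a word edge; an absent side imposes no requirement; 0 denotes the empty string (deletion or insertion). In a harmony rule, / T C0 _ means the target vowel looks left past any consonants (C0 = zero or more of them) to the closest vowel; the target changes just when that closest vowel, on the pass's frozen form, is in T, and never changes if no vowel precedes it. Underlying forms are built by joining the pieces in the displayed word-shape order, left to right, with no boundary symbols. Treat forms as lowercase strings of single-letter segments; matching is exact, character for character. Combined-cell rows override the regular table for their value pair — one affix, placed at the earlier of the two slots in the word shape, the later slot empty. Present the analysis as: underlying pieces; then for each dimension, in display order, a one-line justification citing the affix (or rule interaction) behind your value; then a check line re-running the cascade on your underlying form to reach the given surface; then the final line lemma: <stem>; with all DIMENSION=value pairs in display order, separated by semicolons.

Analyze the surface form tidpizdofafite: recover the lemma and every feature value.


underlying: tidpuz-dof-a-fi-to
ASPECT=ki - signalled by the affix -dof
SUR=ol - signalled by the affix -a
POLE=ol - signalled by the affix -fi
GRD=em - signalled by the affix -to
check: tidpuzdofafito -> tidpizdofafite
lemma: tidpuz; ASPECT=ki; SUR=ol; POLE=ol; GRD=em


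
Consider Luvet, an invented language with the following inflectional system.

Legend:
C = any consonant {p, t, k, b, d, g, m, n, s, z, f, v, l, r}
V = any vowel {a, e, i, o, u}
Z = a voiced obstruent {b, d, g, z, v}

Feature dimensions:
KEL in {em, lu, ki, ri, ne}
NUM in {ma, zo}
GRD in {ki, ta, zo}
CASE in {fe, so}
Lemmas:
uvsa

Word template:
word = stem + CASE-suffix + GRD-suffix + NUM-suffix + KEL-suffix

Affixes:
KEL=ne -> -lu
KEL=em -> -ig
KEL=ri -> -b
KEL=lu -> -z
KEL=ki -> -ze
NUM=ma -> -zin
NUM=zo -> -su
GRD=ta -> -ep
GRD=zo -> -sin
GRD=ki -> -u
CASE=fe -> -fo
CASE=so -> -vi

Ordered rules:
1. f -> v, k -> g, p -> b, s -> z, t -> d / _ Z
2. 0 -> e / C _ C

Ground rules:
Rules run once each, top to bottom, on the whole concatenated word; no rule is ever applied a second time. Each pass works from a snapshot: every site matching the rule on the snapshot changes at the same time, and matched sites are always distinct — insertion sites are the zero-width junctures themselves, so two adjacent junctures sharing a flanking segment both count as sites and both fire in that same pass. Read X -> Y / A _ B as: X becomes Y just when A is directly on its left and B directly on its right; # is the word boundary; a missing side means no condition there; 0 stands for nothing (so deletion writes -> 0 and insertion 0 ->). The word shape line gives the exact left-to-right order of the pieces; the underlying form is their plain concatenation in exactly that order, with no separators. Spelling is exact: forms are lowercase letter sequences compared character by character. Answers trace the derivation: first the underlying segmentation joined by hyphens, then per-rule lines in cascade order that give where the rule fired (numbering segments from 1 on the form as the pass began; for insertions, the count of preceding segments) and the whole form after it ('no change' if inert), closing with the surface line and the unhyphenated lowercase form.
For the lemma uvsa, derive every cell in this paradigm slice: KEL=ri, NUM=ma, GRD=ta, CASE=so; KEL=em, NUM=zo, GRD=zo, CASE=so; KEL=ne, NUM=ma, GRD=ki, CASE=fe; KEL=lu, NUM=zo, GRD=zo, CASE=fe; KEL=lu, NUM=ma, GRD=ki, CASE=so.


cell KEL=ri, NUM=ma, GRD=ta, CASE=so:
underlying: uvsa-vi-ep-zin-b
1. f -> v, k -> g, p -> b, s -> z, t -> d / _ Z: fires at position(s) 8: uvsaviebzinb
2. 0 -> e / C _ C: inserts after position(s) 2, 8, 11: uvesaviebezineb
surface: uvesaviebezineb

cell KEL=em, NUM=zo, GRD=zo, CASE=so:
underlying: uvsa-vi-sin-su-ig
1. f -> v, k -> g, p -> b, s -> z, t -> d / _ Z: no change
2. 0 -> e / C _ C: inserts after position(s) 2, 9: uvesavisinesuig
surface: uvesavisinesuig

cell KEL=ne, NUM=ma, GRD=ki, CASE=fe:
underlying: uvsa-fo-u-zin-lu
1. f -> v, k -> g, p -> b, s -> z, t -> d / _ Z: no change
2. 0 -> e / C _ C: inserts after position(s) 2, 10: uvesafouzinelu
surface: uvesafouzinelu

cell KEL=lu, NUM=zo, GRD=zo, CASE=fe:
underlying: uvsa-fo-sin-su-z
1. f -> v, k -> g, p -> b, s -> z, t -> d / _ Z: no change
2. 0 -> e / C _ C: inserts after position(s) 2, 9: uvesafosinesuz
surface: uvesafosinesuz

cell KEL=lu, NUM=ma, GRD=ki, CASE=so:
underlying: uvsa-vi-u-zin-z
1. f -> v, k -> g, p -> b, s -> z, t -> d / _ Z: no change
2. 0 -> e / C _ C: inserts after position(s) 2, 10: uvesaviuzinez
surface: uvesaviuzinez


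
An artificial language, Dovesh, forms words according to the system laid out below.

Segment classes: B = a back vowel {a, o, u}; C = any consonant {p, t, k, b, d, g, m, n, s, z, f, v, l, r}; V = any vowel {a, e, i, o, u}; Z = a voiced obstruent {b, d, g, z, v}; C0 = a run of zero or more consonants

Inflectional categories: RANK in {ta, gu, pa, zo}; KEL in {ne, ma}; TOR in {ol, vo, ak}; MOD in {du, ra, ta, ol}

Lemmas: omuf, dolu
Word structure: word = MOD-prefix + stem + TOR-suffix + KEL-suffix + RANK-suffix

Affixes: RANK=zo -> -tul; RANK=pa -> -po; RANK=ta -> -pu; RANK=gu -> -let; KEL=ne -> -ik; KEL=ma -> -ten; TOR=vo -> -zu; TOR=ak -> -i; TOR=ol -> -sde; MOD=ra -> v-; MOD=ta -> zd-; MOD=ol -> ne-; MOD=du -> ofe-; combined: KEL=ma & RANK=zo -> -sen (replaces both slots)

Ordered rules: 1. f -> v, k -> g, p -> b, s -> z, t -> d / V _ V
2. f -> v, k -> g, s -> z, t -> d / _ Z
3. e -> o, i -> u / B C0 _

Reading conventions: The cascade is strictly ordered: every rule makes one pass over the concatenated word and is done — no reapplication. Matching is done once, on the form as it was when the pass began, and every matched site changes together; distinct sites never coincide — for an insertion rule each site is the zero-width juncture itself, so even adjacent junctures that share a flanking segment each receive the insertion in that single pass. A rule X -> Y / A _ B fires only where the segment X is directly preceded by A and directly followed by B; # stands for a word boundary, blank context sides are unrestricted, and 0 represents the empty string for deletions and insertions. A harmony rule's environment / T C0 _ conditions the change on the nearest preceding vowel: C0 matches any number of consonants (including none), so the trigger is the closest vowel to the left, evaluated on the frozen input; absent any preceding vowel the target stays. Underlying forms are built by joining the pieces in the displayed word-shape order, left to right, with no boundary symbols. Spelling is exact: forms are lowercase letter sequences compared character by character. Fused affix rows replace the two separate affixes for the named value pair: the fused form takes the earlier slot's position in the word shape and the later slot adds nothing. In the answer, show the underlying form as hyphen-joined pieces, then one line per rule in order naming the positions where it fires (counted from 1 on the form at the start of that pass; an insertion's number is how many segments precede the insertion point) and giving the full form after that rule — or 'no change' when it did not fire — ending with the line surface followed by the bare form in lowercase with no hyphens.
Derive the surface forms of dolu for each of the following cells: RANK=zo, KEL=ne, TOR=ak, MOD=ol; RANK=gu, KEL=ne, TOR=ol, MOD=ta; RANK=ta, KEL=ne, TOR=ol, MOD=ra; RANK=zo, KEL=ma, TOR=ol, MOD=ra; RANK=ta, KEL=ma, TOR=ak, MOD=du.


cell RANK=zo, KEL=ne, TOR=ak, MOD=ol:
underlying: ne-dolu-i-ik-tul
1. f -> v, k -> g, p -> b, s -> z, t -> d / V _ V: no change
2. f -> v, k -> g, s -> z, t -> d / _ Z: no change
3. e -> o, i -> u / B C0 _: fires at position(s) 7: nedoluuiktul
surface: nedoluuiktul

cell RANK=gu, KEL=ne, TOR=ol, MOD=ta:
underlying: zd-dolu-sde-ik-let
1. f -> v, k -> g, p -> b, s -> z, t -> d / V _ V: no change
2. f -> v, k -> g, s -> z, t -> d / _ Z: fires at position(s) 7: zddoluzdeiklet
3. e -> o, i -> u / B C0 _: fires at position(s) 9: zddoluzdoiklet
surface: zddoluzdoiklet

cell RANK=ta, KEL=ne, TOR=ol, MOD=ra:
underlying: v-dolu-sde-ik-pu
1. f -> v, k -> g, p -> b, s -> z, t -> d / V _ V: no change
2. f -> v, k -> g, s -> z, t -> d / _ Z: fires at position(s) 6: vdoluzdeikpu
3. e -> o, i -> u / B C0 _: fires at position(s) 8: vdoluzdoikpu
surface: vdoluzdoikpu

cell RANK=zo, KEL=ma, TOR=ol, MOD=ra:
underlying: v-dolu-sde-sen
1. f -> v, k -> g, p -> b, s -> z, t -> d / V _ V: fires at position(s) 9: vdolusdezen
2. f -> v, k -> g, s -> z, t -> d / _ Z: fires at position(s) 6: vdoluzdezen
3. e -> o, i -> u / B C0 _: fires at position(s) 8: vdoluzdozen
surface: vdoluzdozen

cell RANK=ta, KEL=ma, TOR=ak, MOD=du:
underlying: ofe-dolu-i-ten-pu
1. f -> v, k -> g, p -> b, s -> z, t -> d / V _ V: fires at position(s) 2, 9: ovedoluidenpu
2. f -> v, k -> g, s -> z, t -> d / _ Z: no change
3. e -> o, i -> u / B C0 _: fires at position(s) 3, 8: ovodoluudenpu
surface: ovodoluudenpu


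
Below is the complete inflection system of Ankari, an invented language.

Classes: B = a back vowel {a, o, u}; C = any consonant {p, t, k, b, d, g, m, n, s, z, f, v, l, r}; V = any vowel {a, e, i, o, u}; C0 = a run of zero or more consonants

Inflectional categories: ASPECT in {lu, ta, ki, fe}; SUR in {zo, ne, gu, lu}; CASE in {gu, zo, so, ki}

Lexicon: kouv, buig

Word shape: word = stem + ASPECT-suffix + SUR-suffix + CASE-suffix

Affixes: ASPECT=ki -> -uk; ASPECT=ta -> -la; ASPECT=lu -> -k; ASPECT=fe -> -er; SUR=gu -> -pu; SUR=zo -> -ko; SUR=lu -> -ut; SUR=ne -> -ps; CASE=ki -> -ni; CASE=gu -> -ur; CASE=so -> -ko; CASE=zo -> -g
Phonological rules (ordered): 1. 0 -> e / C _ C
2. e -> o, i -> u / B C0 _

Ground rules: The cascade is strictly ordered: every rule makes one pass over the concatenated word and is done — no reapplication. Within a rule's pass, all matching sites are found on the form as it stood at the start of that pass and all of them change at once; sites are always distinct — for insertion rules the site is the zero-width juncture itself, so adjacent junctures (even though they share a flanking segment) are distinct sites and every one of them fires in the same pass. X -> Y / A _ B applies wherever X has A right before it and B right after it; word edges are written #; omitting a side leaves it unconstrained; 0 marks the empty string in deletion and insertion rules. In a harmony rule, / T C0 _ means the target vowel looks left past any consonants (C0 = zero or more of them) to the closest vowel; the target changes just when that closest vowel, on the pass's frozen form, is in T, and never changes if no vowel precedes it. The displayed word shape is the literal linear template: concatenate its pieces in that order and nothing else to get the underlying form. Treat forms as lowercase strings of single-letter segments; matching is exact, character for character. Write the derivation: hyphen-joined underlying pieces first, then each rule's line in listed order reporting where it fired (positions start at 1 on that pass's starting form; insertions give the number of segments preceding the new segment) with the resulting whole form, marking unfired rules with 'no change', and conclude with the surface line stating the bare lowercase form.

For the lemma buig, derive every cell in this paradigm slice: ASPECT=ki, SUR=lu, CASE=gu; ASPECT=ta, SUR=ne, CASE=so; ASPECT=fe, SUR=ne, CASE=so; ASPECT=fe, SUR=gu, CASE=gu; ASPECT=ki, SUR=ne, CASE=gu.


cell ASPECT=ki, SUR=lu, CASE=gu:
underlying: buig-uk-ut-ur
1. 0 -> e / C _ C: no change
2. e -> o, i -> u / B C0 _: fires at position(s) 3: buugukutur
surface: buugukutur

cell ASPECT=ta, SUR=ne, CASE=so:
underlying: buig-la-ps-ko
1. 0 -> e / C _ C: inserts after position(s) 4, 7, 8: buigelapeseko
2. e -> o, i -> u / B C0 _: fires at position(s) 3, 9: buugelaposeko
surface: buugelaposeko

cell ASPECT=fe, SUR=ne, CASE=so:
underlying: buig-er-ps-ko
1. 0 -> e / C _ C: inserts after position(s) 6, 7, 8: buigerepeseko
2. e -> o, i -> u / B C0 _: fires at position(s) 3: buugerepeseko
surface: buugerepeseko

cell ASPECT=fe, SUR=gu, CASE=gu:
underlying: buig-er-pu-ur
1. 0 -> e / C _ C: inserts after position(s) 6: buigerepuur
2. e -> o, i -> u / B C0 _: fires at position(s) 3: buugerepuur
surface: buugerepuur

cell ASPECT=ki, SUR=ne, CASE=gu:
underlying: buig-uk-ps-ur
1. 0 -> e / C _ C: inserts after position(s) 6, 7: buigukepesur
2. e -> o, i -> u / B C0 _: fires at position(s) 3, 7: buugukopesur
surface: buugukopesur


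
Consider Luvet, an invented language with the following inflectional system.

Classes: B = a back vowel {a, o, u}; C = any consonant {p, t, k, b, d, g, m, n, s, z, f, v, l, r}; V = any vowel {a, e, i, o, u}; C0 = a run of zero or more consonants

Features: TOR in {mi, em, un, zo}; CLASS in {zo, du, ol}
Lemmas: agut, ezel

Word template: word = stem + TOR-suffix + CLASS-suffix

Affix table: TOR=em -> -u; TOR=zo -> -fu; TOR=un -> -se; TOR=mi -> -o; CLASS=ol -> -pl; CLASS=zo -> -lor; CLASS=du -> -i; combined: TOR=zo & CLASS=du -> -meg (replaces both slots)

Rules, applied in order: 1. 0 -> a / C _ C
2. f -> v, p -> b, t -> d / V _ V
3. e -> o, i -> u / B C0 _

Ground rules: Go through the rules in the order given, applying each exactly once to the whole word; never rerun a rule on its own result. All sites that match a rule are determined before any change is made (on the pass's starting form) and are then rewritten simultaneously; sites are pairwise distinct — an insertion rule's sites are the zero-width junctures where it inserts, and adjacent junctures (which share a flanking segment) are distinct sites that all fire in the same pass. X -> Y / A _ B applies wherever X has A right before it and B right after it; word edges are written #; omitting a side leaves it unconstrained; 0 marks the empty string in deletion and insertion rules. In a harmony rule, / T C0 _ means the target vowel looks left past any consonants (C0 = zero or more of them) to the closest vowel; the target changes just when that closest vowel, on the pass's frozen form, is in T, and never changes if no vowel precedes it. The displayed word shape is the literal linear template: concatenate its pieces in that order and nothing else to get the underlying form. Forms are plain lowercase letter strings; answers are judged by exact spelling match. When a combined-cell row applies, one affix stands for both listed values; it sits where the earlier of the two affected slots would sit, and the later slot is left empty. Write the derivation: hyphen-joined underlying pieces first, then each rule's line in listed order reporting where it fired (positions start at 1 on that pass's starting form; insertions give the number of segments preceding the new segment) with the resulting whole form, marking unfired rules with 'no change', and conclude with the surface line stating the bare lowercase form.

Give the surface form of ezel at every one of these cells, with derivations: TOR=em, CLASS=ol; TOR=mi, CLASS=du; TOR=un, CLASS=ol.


cell TOR=em, CLASS=ol:
underlying: ezel-u-pl
1. 0 -> a / C _ C: inserts after position(s) 6: ezelupal
2. f -> v, p -> b, t -> d / V _ V: fires at position(s) 6: ezelubal
3. e -> o, i -> u / B C0 _: no change
surface: ezelubal

cell TOR=mi, CLASS=du:
underlying: ezel-o-i
1. 0 -> a / C _ C: no change
2. f -> v, p -> b, t -> d / V _ V: no change
3. e -> o, i -> u / B C0 _: fires at position(s) 6: ezelou
surface: ezelou

cell TOR=un, CLASS=ol:
underlying: ezel-se-pl
1. 0 -> a / C _ C: inserts after position(s) 4, 7: ezelasepal
2. f -> v, p -> b, t -> d / V _ V: fires at position(s) 8: ezelasebal
3. e -> o, i -> u / B C0 _: fires at position(s) 7: ezelasobal
surface: ezelasobal


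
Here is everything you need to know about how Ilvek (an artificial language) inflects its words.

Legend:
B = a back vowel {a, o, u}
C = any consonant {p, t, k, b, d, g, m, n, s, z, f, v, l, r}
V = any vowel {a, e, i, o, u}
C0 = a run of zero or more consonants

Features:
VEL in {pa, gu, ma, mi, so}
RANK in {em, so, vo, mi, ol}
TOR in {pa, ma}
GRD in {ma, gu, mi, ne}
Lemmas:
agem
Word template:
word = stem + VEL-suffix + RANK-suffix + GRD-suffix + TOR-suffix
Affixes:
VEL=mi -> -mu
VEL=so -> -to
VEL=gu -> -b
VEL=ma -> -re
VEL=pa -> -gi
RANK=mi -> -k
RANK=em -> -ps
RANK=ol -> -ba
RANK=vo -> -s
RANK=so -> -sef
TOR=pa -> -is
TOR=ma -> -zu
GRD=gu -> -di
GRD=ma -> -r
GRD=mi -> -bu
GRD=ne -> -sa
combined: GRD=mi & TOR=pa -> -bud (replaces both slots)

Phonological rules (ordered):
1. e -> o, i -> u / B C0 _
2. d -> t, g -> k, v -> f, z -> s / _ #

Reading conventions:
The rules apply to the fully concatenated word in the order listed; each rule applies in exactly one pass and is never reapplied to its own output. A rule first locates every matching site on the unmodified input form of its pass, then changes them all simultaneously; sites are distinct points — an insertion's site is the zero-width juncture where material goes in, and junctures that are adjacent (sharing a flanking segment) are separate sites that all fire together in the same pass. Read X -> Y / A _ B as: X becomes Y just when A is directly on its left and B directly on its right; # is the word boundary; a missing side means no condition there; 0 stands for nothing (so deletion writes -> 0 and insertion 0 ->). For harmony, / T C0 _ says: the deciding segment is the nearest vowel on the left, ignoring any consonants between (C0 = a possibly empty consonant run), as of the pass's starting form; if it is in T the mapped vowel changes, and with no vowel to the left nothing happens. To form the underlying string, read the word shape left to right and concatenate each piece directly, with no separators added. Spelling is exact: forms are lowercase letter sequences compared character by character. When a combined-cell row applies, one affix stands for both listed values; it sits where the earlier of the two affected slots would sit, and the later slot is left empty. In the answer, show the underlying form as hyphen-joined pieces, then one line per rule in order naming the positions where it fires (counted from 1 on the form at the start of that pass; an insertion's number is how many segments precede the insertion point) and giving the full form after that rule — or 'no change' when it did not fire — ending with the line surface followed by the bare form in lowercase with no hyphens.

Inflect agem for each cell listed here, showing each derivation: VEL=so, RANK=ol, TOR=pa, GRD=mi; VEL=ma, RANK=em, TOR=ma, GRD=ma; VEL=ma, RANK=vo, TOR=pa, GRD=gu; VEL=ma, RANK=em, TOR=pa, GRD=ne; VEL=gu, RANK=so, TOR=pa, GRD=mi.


cell VEL=so, RANK=ol, TOR=pa, GRD=mi:
underlying: agem-to-ba-bud
1. e -> o, i -> u / B C0 _: fires at position(s) 3: agomtobabud
2. d -> t, g -> k, v -> f, z -> s / _ #: fires at position(s) 11: agomtobabut
surface: agomtobabut

cell VEL=ma, RANK=em, TOR=ma, GRD=ma:
underlying: agem-re-ps-r-zu
1. e -> o, i -> u / B C0 _: fires at position(s) 3: agomrepsrzu
2. d -> t, g -> k, v -> f, z -> s / _ #: no change
surface: agomrepsrzu

cell VEL=ma, RANK=vo, TOR=pa, GRD=gu:
underlying: agem-re-s-di-is
1. e -> o, i -> u / B C0 _: fires at position(s) 3: agomresdiis
2. d -> t, g -> k, v -> f, z -> s / _ #: no change
surface: agomresdiis

cell VEL=ma, RANK=em, TOR=pa, GRD=ne:
underlying: agem-re-ps-sa-is
1. e -> o, i -> u / B C0 _: fires at position(s) 3, 11: agomrepssaus
2. d -> t, g -> k, v -> f, z -> s / _ #: no change
surface: agomrepssaus

cell VEL=gu, RANK=so, TOR=pa, GRD=mi:
underlying: agem-b-sef-bud
1. e -> o, i -> u / B C0 _: fires at position(s) 3: agombsefbud
2. d -> t, g -> k, v -> f, z -> s / _ #: fires at position(s) 11: agombsefbut
surface: agombsefbut


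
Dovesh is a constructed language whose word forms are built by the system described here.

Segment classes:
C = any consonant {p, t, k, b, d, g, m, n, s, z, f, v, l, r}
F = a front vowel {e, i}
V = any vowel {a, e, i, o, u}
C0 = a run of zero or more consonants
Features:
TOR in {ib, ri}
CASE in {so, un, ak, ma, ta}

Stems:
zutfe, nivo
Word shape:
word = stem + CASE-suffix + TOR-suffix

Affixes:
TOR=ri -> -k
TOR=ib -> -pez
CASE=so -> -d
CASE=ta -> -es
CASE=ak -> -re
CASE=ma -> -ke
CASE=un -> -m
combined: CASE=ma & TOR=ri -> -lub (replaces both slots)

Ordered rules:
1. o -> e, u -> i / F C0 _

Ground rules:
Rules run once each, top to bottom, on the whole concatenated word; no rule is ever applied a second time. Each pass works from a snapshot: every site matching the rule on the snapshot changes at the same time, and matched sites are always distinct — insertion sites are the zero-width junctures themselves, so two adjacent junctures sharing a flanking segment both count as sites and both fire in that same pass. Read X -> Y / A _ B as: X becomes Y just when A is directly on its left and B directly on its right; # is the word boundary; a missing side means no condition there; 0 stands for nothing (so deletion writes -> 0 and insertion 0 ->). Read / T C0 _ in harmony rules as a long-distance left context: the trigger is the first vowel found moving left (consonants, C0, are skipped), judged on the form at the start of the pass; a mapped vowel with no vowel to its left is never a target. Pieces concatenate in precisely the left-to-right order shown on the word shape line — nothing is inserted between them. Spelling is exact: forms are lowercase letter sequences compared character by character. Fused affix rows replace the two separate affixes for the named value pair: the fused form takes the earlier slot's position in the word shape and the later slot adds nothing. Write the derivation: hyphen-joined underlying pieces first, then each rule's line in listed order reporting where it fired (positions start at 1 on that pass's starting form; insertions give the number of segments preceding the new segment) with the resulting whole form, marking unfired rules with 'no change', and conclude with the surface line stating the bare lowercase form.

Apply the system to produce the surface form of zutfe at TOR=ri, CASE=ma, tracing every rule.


underlying: zutfe-lub
1. o -> e, u -> i / F C0 _: fires at position(s) 7: zutfelib
surface: zutfelib


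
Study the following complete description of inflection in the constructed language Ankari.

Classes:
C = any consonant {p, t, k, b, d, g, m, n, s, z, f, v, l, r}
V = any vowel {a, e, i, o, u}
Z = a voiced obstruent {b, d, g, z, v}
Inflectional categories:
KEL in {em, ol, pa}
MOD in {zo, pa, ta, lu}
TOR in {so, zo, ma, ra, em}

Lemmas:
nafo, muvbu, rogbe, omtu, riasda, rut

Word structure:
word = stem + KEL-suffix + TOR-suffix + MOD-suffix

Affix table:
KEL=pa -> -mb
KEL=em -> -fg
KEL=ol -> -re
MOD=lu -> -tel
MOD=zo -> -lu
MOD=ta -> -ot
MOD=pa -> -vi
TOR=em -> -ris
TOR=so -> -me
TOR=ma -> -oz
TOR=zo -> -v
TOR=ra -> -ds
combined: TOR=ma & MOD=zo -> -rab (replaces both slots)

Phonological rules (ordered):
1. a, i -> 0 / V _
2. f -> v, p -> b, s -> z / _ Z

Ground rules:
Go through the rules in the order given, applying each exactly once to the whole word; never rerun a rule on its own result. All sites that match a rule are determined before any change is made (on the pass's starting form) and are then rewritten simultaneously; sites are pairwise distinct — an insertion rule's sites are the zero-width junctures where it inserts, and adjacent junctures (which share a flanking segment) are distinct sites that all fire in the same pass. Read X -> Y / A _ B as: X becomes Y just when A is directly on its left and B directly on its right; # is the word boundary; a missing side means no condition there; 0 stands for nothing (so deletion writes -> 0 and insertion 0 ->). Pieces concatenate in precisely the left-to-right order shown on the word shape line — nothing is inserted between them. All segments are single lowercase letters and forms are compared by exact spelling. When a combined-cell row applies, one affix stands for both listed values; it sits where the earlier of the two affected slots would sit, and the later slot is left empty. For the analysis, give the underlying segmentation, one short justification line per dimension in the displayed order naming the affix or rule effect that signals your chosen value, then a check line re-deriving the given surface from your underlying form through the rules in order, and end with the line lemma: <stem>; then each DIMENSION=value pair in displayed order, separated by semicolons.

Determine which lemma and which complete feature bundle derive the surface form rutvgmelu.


underlying: rut-fg-me-lu
KEL=em - signalled by the affix -fg
MOD=zo - signalled by the affix -lu
TOR=so - signalled by the affix -me
check: rutfgmelu -> rutfgmelu -> rutvgmelu
lemma: rut; KEL=em; MOD=zo; TOR=so


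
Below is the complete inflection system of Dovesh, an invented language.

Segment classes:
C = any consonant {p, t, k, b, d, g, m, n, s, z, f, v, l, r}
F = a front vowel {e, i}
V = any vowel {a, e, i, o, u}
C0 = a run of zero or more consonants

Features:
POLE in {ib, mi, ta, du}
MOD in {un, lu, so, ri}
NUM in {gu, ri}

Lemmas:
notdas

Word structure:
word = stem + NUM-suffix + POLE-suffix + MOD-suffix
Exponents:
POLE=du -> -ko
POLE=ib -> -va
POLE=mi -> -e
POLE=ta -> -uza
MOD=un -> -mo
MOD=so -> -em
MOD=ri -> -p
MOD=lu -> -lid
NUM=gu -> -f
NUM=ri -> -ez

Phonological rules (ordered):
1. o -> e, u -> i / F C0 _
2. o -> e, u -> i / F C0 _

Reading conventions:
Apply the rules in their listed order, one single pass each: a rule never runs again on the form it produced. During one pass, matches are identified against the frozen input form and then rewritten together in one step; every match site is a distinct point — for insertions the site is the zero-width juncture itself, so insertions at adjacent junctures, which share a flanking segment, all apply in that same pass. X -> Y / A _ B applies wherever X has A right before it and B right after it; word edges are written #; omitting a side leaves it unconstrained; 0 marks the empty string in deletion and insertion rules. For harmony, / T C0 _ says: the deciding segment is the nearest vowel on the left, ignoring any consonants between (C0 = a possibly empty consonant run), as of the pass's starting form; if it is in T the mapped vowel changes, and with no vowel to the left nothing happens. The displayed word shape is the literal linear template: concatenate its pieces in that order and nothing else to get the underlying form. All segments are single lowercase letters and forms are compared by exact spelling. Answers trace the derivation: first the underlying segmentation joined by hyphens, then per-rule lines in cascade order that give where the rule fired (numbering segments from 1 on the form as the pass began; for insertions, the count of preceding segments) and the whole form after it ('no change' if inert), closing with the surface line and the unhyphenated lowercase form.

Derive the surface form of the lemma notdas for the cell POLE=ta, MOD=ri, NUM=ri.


underlying: notdas-ez-uza-p
1. o -> e, u -> i / F C0 _: fires at position(s) 9: notdasezizap
2. o -> e, u -> i / F C0 _: no change
surface: notdasezizap


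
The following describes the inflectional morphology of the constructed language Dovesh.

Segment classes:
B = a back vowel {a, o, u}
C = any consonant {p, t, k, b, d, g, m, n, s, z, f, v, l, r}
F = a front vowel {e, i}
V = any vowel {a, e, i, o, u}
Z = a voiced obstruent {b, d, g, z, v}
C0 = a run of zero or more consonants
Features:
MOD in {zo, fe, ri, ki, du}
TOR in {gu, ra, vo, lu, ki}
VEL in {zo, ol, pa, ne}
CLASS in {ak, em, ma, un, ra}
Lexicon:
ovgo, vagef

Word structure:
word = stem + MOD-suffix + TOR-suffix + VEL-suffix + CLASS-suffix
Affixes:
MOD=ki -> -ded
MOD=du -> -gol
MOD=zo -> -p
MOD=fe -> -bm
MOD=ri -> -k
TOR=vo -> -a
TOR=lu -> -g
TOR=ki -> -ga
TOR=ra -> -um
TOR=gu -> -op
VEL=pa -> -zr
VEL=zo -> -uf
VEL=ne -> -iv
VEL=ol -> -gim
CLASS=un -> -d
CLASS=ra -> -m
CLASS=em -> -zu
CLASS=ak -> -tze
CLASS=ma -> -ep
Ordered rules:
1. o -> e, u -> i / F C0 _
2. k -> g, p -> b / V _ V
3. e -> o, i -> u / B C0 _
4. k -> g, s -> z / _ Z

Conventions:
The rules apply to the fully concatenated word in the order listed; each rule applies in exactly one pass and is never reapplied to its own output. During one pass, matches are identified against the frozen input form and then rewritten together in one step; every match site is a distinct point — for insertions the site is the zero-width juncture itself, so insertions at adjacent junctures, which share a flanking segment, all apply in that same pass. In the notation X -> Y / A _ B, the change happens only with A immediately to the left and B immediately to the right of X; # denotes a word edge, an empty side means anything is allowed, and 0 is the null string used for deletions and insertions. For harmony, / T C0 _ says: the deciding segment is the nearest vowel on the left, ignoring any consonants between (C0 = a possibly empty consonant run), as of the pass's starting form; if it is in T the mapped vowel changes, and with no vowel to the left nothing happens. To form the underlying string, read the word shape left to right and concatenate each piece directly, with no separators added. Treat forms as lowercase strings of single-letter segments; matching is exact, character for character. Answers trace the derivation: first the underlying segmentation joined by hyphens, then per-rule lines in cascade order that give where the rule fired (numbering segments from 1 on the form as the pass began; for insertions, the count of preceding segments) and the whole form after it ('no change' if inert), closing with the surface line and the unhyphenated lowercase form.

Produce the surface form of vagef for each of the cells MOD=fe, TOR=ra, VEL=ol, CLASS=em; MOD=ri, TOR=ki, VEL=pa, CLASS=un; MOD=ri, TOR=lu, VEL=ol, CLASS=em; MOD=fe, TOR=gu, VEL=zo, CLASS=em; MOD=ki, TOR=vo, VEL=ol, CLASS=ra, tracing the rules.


cell MOD=fe, TOR=ra, VEL=ol, CLASS=em:
underlying: vagef-bm-um-gim-zu
1. o -> e, u -> i / F C0 _: fires at position(s) 8, 14: vagefbmimgimzi
2. k -> g, p -> b / V _ V: no change
3. e -> o, i -> u / B C0 _: fires at position(s) 4: vagofbmimgimzi
4. k -> g, s -> z / _ Z: no change
surface: vagofbmimgimzi

cell MOD=ri, TOR=ki, VEL=pa, CLASS=un:
underlying: vagef-k-ga-zr-d
1. o -> e, u -> i / F C0 _: no change
2. k -> g, p -> b / V _ V: no change
3. e -> o, i -> u / B C0 _: fires at position(s) 4: vagofkgazrd
4. k -> g, s -> z / _ Z: fires at position(s) 6: vagofggazrd
surface: vagofggazrd

cell MOD=ri, TOR=lu, VEL=ol, CLASS=em:
underlying: vagef-k-g-gim-zu
1. o -> e, u -> i / F C0 _: fires at position(s) 12: vagefkggimzi
2. k -> g, p -> b / V _ V: no change
3. e -> o, i -> u / B C0 _: fires at position(s) 4: vagofkggimzi
4. k -> g, s -> z / _ Z: fires at position(s) 6: vagofgggimzi
surface: vagofgggimzi

cell MOD=fe, TOR=gu, VEL=zo, CLASS=em:
underlying: vagef-bm-op-uf-zu
1. o -> e, u -> i / F C0 _: fires at position(s) 8: vagefbmepufzu
2. k -> g, p -> b / V _ V: fires at position(s) 9: vagefbmebufzu
3. e -> o, i -> u / B C0 _: fires at position(s) 4: vagofbmebufzu
4. k -> g, s -> z / _ Z: no change
surface: vagofbmebufzu

cell MOD=ki, TOR=vo, VEL=ol, CLASS=ra:
underlying: vagef-ded-a-gim-m
1. o -> e, u -> i / F C0 _: no change
2. k -> g, p -> b / V _ V: no change
3. e -> o, i -> u / B C0 _: fires at position(s) 4, 11: vagofdedagumm
4. k -> g, s -> z / _ Z: no change
surface: vagofdedagumm
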